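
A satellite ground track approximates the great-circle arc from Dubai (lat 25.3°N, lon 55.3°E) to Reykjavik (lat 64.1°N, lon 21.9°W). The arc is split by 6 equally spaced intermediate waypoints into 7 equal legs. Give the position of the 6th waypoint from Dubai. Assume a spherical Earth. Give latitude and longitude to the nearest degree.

≈ lat 63°N, lon 2°W

From cos δ = sin φ₁ sin φ₂ + cos φ₁ cos φ₂ cos Δλ, the central angle is δ ≈ 1.079 rad (61.8°).
Interpolate at f = 6/7 with slerp weights a = sin((1−f)δ)/sin δ ≈ 0.174, b = sin(fδ)/sin δ ≈ 0.906.
p = a·p₁ + b·p₂ ≈ (0.457, -0.018, 0.889); φ = arcsin(p_z) ≈ 62.80°, λ = atan2(p_y, p_x) ≈ -2.27°.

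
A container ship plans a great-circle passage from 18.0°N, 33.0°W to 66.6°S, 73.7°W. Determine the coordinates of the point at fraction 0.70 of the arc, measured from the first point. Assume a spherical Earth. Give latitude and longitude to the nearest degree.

≈ 43°S, 51°W

The haversine formula gives a central angle δ ≈ 1.568 rad (89.8°) between the endpoints.
Interpolate at f = 0.70 with slerp weights a = sin((1−f)δ)/sin δ ≈ 0.453, b = sin(fδ)/sin δ ≈ 0.890.
p = a·p₁ + b·p₂ ≈ (0.461, -0.574, -0.677); φ = arcsin(p_z) ≈ -42.60°, λ = atan2(p_y, p_x) ≈ -51.25°.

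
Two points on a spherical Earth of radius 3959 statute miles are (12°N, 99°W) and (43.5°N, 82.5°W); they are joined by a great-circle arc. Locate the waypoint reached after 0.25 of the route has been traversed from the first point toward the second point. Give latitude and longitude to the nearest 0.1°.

Write both endpoints as unit vectors p₁, p₂ with components (cos φ cos λ, cos φ sin λ, sin φ).
The central angle between the endpoints is δ = arccos(p₁·p₂) ≈ 0.603 rad (34.6°).
Interpolate at f = 0.25 with slerp weights a = sin((1−f)δ)/sin δ ≈ 0.771, b = sin(fδ)/sin δ ≈ 0.265.
p = a·p₁ + b·p₂ ≈ (-0.093, -0.935, 0.343); φ = arcsin(p_z) ≈ 20.03°, λ = atan2(p_y, p_x) ≈ -95.67°.

≈ (20.0°N, 95.7°W)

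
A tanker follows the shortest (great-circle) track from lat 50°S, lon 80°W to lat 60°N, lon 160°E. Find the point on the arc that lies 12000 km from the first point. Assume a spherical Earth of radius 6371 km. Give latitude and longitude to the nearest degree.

≈ lat 39°N, lon 149°W

Write both endpoints as unit vectors p₁, p₂ with components (cos φ cos λ, cos φ sin λ, sin φ).
The central angle between the endpoints is δ = arccos(p₁·p₂) ≈ 2.539 rad (145.5°). The total great-circle distance is δ·R ≈ 2.539 × 6371 ≈ 16179 km, so the target fraction is f = 12000/16179 ≈ 0.742.
Interpolate at f ≈ 0.742 with slerp weights a = sin((1−f)δ)/sin δ ≈ 1.077, b = sin(fδ)/sin δ ≈ 1.680.
p = a·p₁ + b·p₂ ≈ (-0.669, -0.394, 0.630); φ = arcsin(p_z) ≈ 39.05°, λ = atan2(p_y, p_x) ≈ -149.49°.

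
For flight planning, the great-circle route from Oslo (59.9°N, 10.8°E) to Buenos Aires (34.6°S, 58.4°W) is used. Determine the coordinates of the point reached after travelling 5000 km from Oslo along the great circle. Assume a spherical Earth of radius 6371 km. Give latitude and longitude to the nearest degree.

Convert each endpoint to a unit vector on the sphere (x = cos φ cos λ, y = cos φ sin λ, z = sin φ).
The central angle between the endpoints is δ = arccos(p₁·p₂) ≈ 1.923 rad (110.2°). The total great-circle distance is δ·R ≈ 1.923 × 6371 ≈ 12249 km, so the target fraction is f = 5000/12249 ≈ 0.408.
Interpolate at f ≈ 0.408 with slerp weights a = sin((1−f)δ)/sin δ ≈ 0.967, b = sin(fδ)/sin δ ≈ 0.753.
p = a·p₁ + b·p₂ ≈ (0.801, -0.437, 0.409); φ = arcsin(p_z) ≈ 24.15°, λ = atan2(p_y, p_x) ≈ -28.61°.

≈ (24°N, 29°W)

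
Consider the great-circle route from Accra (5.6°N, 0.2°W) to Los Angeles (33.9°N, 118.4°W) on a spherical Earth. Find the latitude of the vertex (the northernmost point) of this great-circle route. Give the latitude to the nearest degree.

The great circle lies in the plane with unit normal n̂ = (p₁ × p₂)/|p₁ × p₂|.
Here n̂_z ≈ -0.773; the vertex latitude is φ_max = arccos|n̂_z| ≈ 39.4°.
Check via Clairaut: cos φ_max = |cos φ₁| · sin C = cos(5.6°)·sin(51.0°) ≈ 0.773, again giving ≈ 39.4°.

≈ 39°N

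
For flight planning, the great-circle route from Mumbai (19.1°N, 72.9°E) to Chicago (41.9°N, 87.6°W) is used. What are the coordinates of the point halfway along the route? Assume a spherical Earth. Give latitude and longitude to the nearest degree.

Write both endpoints as unit vectors p₁, p₂ with components (cos φ cos λ, cos φ sin λ, sin φ).
The central angle between the endpoints is δ = arccos(p₁·p₂) ≈ 2.031 rad (116.4°).
Interpolate at f = 1/2 with slerp weights a = sin((1−f)δ)/sin δ ≈ 0.949, b = sin(fδ)/sin δ ≈ 0.949.
p = a·p₁ + b·p₂ ≈ (0.293, 0.151, 0.944); φ = arcsin(p_z) ≈ 70.74°, λ = atan2(p_y, p_x) ≈ 27.30°.

≈ 71°N, 27°E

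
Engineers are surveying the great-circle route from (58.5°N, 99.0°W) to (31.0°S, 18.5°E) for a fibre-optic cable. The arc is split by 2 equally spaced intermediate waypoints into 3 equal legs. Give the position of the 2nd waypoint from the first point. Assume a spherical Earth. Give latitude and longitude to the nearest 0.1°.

≈ (5.4°N, 6.3°W)

Write both endpoints as unit vectors p₁, p₂ with components (cos φ cos λ, cos φ sin λ, sin φ).
The central angle between the endpoints is δ = arccos(p₁·p₂) ≈ 2.273 rad (130.2°).
Interpolate at f = 2/3 with slerp weights a = sin((1−f)δ)/sin δ ≈ 0.900, b = sin(fδ)/sin δ ≈ 1.308.
p = a·p₁ + b·p₂ ≈ (0.990, -0.109, 0.094); φ = arcsin(p_z) ≈ 5.39°, λ = atan2(p_y, p_x) ≈ -6.28°.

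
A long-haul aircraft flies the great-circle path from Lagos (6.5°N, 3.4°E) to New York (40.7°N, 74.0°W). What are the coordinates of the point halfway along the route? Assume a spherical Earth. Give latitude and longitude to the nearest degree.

Convert each endpoint to a unit vector on the sphere (x = cos φ cos λ, y = cos φ sin λ, z = sin φ).
The central angle between the endpoints is δ = arccos(p₁·p₂) ≈ 1.330 rad (76.2°).
Interpolate at f = 1/2 with slerp weights a = sin((1−f)δ)/sin δ ≈ 0.635, b = sin(fδ)/sin δ ≈ 0.635.
p = a·p₁ + b·p₂ ≈ (0.763, -0.426, 0.486); φ = arcsin(p_z) ≈ 29.10°, λ = atan2(p_y, p_x) ≈ -29.15°.

≈ (29°N, 29°W)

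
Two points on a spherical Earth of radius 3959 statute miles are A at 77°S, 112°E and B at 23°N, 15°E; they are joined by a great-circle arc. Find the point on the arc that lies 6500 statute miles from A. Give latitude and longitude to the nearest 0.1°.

The haversine formula gives a central angle δ ≈ 1.989 rad (114.0°) between the endpoints. The total great-circle distance is δ·R ≈ 1.989 × 3959 ≈ 7874 mi, so the target fraction is f = 6500/7874 ≈ 0.826.
Interpolate at f ≈ 0.826 with slerp weights a = sin((1−f)δ)/sin δ ≈ 0.372, b = sin(fδ)/sin δ ≈ 1.091.
p = a·p₁ + b·p₂ ≈ (0.939, 0.338, 0.064); φ = arcsin(p_z) ≈ 3.66°, λ = atan2(p_y, p_x) ≈ 19.78°.

≈ 3.7°N, 19.8°E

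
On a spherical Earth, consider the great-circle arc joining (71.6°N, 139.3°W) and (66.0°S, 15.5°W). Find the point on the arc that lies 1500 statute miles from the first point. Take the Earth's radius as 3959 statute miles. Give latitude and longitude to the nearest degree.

From cos δ = sin φ₁ sin φ₂ + cos φ₁ cos φ₂ cos Δλ, the central angle is δ ≈ 2.788 rad (159.8°). The total great-circle distance is δ·R ≈ 2.788 × 3959 ≈ 11039 mi, so the target fraction is f = 1500/11039 ≈ 0.136.
Interpolate at f ≈ 0.136 with slerp weights a = sin((1−f)δ)/sin δ ≈ 1.932, b = sin(fδ)/sin δ ≈ 1.069.
p = a·p₁ + b·p₂ ≈ (-0.043, -0.514, 0.857); φ = arcsin(p_z) ≈ 58.95°, λ = atan2(p_y, p_x) ≈ -94.82°.

≈ (59°N, 95°W)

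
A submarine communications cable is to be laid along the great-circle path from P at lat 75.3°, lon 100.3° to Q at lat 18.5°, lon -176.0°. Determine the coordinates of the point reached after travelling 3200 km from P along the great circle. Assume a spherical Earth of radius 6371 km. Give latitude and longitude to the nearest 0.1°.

From cos δ = sin φ₁ sin φ₂ + cos φ₁ cos φ₂ cos Δλ, the central angle is δ ≈ 1.231 rad (70.5°). The total great-circle distance is δ·R ≈ 1.231 × 6371 ≈ 7842 km, so the target fraction is f = 3200/7842 ≈ 0.408.
Interpolate at f ≈ 0.408 with slerp weights a = sin((1−f)δ)/sin δ ≈ 0.706, b = sin(fδ)/sin δ ≈ 0.511.
p = a·p₁ + b·p₂ ≈ (-0.515, 0.143, 0.845); φ = arcsin(p_z) ≈ 57.69°, λ = atan2(p_y, p_x) ≈ 164.53°.

≈ lat 57.7°, lon 164.5°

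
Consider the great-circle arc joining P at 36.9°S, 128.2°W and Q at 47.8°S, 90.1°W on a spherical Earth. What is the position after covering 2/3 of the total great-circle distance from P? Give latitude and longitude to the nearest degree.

≈ 46°S, 104°W

Convert each endpoint to a unit vector on the sphere (x = cos φ cos λ, y = cos φ sin λ, z = sin φ).
The central angle between the endpoints is δ = arccos(p₁·p₂) ≈ 0.521 rad (29.8°).
Interpolate at f = 2/3 with slerp weights a = sin((1−f)δ)/sin δ ≈ 0.347, b = sin(fδ)/sin δ ≈ 0.684.
p = a·p₁ + b·p₂ ≈ (-0.172, -0.677, -0.715); φ = arcsin(p_z) ≈ -45.64°, λ = atan2(p_y, p_x) ≈ -104.28°.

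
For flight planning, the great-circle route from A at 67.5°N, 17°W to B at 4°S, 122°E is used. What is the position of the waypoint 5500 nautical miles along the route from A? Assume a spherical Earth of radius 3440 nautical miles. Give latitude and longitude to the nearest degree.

Convert each endpoint to a unit vector on the sphere (x = cos φ cos λ, y = cos φ sin λ, z = sin φ).
The central angle between the endpoints is δ = arccos(p₁·p₂) ≈ 1.931 rad (110.6°). The total great-circle distance is δ·R ≈ 1.931 × 3440 ≈ 6643 nmi, so the target fraction is f = 5500/6643 ≈ 0.828.
Interpolate at f ≈ 0.828 with slerp weights a = sin((1−f)δ)/sin δ ≈ 0.349, b = sin(fδ)/sin δ ≈ 1.068.
p = a·p₁ + b·p₂ ≈ (-0.437, 0.865, 0.248); φ = arcsin(p_z) ≈ 14.33°, λ = atan2(p_y, p_x) ≈ 116.82°.

≈ 14°N, 117°E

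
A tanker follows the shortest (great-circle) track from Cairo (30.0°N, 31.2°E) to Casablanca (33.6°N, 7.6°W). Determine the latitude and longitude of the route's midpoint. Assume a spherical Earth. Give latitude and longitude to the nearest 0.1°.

≈ 33.3°N, 12.2°E

Convert each endpoint to a unit vector on the sphere (x = cos φ cos λ, y = cos φ sin λ, z = sin φ).
The central angle between the endpoints is δ = arccos(p₁·p₂) ≈ 0.576 rad (33.0°).
Interpolate at f = 1/2 with slerp weights a = sin((1−f)δ)/sin δ ≈ 0.521, b = sin(fδ)/sin δ ≈ 0.521.
p = a·p₁ + b·p₂ ≈ (0.817, 0.176, 0.549); φ = arcsin(p_z) ≈ 33.32°, λ = atan2(p_y, p_x) ≈ 12.19°.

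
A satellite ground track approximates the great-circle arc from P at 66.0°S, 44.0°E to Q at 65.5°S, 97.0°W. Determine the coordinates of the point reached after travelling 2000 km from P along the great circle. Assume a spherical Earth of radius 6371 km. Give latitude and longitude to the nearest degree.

≈ 80°S, 2°E

Write both endpoints as unit vectors p₁, p₂ with components (cos φ cos λ, cos φ sin λ, sin φ).
The central angle between the endpoints is δ = arccos(p₁·p₂) ≈ 0.795 rad (45.6°). The total great-circle distance is δ·R ≈ 0.795 × 6371 ≈ 5066 km, so the target fraction is f = 2000/5066 ≈ 0.395.
Interpolate at f ≈ 0.395 with slerp weights a = sin((1−f)δ)/sin δ ≈ 0.648, b = sin(fδ)/sin δ ≈ 0.433.
p = a·p₁ + b·p₂ ≈ (0.168, 0.005, -0.986); φ = arcsin(p_z) ≈ -80.33°, λ = atan2(p_y, p_x) ≈ 1.75°.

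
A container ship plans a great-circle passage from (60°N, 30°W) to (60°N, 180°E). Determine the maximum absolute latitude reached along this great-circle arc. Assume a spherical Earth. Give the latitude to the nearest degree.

The great circle lies in the plane with unit normal n̂ = (p₁ × p₂)/|p₁ × p₂|.
Here n̂_z ≈ -0.148; the vertex latitude is φ_max = arccos|n̂_z| ≈ 81.5°.

≈ 82°N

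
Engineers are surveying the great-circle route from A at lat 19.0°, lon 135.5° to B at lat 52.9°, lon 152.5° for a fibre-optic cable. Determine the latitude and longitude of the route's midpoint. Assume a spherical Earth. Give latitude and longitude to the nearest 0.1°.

Convert each endpoint to a unit vector on the sphere (x = cos φ cos λ, y = cos φ sin λ, z = sin φ).
The central angle between the endpoints is δ = arccos(p₁·p₂) ≈ 0.635 rad (36.4°).
Interpolate at f = 1/2 with slerp weights a = sin((1−f)δ)/sin δ ≈ 0.526, b = sin(fδ)/sin δ ≈ 0.526.
p = a·p₁ + b·p₂ ≈ (-0.637, 0.495, 0.591); φ = arcsin(p_z) ≈ 36.24°, λ = atan2(p_y, p_x) ≈ 142.11°.

≈ lat 36.2°, lon 142.1°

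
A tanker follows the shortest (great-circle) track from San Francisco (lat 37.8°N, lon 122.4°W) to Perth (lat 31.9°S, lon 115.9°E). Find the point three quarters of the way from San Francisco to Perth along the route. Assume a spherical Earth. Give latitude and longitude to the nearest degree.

≈ lat 15°S, lon 147°E

Convert each endpoint to a unit vector on the sphere (x = cos φ cos λ, y = cos φ sin λ, z = sin φ).
The central angle between the endpoints is δ = arccos(p₁·p₂) ≈ 2.314 rad (132.6°).
Interpolate at f = 3/4 with slerp weights a = sin((1−f)δ)/sin δ ≈ 0.742, b = sin(fδ)/sin δ ≈ 1.339.
p = a·p₁ + b·p₂ ≈ (-0.811, 0.528, -0.253); φ = arcsin(p_z) ≈ -14.65°, λ = atan2(p_y, p_x) ≈ 146.95°.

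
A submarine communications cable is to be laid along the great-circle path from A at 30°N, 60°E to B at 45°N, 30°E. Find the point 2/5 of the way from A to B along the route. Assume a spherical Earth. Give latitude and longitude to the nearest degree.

≈ 37°N, 49°E

From cos δ = sin φ₁ sin φ₂ + cos φ₁ cos φ₂ cos Δλ, the central angle is δ ≈ 0.487 rad (27.9°).
Interpolate at f = 2/5 with slerp weights a = sin((1−f)δ)/sin δ ≈ 0.616, b = sin(fδ)/sin δ ≈ 0.414.
p = a·p₁ + b·p₂ ≈ (0.520, 0.608, 0.600); φ = arcsin(p_z) ≈ 36.89°, λ = atan2(p_y, p_x) ≈ 49.47°.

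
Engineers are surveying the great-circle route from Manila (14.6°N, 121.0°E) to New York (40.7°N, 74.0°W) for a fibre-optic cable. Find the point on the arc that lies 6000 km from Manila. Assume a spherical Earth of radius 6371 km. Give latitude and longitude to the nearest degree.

Write both endpoints as unit vectors p₁, p₂ with components (cos φ cos λ, cos φ sin λ, sin φ).
The central angle between the endpoints is δ = arccos(p₁·p₂) ≈ 2.146 rad (123.0°). The total great-circle distance is δ·R ≈ 2.146 × 6371 ≈ 13674 km, so the target fraction is f = 6000/13674 ≈ 0.439.
Interpolate at f ≈ 0.439 with slerp weights a = sin((1−f)δ)/sin δ ≈ 1.113, b = sin(fδ)/sin δ ≈ 0.964.
p = a·p₁ + b·p₂ ≈ (-0.353, 0.221, 0.909); φ = arcsin(p_z) ≈ 65.38°, λ = atan2(p_y, p_x) ≈ 148.00°.

≈ (65°N, 148°E)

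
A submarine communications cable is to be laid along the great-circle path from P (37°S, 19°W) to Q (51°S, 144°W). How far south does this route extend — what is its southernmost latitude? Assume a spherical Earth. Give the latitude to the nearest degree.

The great circle lies in the plane with unit normal n̂ = (p₁ × p₂)/|p₁ × p₂|.
Here n̂_z ≈ -0.418; the vertex latitude is φ_max = arccos|n̂_z| ≈ 65.3°.

≈ 65°S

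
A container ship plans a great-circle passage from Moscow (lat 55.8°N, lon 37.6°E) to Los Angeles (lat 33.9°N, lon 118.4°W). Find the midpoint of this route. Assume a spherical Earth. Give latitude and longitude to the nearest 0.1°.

From cos δ = sin φ₁ sin φ₂ + cos φ₁ cos φ₂ cos Δλ, the central angle is δ ≈ 1.536 rad (88.0°).
Interpolate at f = 1/2 with slerp weights a = sin((1−f)δ)/sin δ ≈ 0.695, b = sin(fδ)/sin δ ≈ 0.695.
p = a·p₁ + b·p₂ ≈ (0.035, -0.269, 0.962); φ = arcsin(p_z) ≈ 74.25°, λ = atan2(p_y, p_x) ≈ -82.56°.

≈ lat 74.3°N, lon 82.6°W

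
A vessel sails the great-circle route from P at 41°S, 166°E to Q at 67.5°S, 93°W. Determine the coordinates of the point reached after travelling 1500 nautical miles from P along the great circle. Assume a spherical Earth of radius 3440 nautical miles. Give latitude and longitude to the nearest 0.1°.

From cos δ = sin φ₁ sin φ₂ + cos φ₁ cos φ₂ cos Δλ, the central angle is δ ≈ 0.987 rad (56.6°). The total great-circle distance is δ·R ≈ 0.987 × 3440 ≈ 3396 nmi, so the target fraction is f = 1500/3396 ≈ 0.442.
Interpolate at f ≈ 0.442 with slerp weights a = sin((1−f)δ)/sin δ ≈ 0.628, b = sin(fδ)/sin δ ≈ 0.506.
p = a·p₁ + b·p₂ ≈ (-0.470, -0.079, -0.879); φ = arcsin(p_z) ≈ -61.56°, λ = atan2(p_y, p_x) ≈ -170.47°.

≈ 61.6°S, 170.5°W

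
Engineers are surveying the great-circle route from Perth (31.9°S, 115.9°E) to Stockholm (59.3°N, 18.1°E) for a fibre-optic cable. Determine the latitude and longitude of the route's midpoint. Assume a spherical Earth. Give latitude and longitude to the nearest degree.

≈ (20°N, 83°E)

The haversine formula gives a central angle δ ≈ 2.110 rad (120.9°) between the endpoints.
Interpolate at f = 1/2 with slerp weights a = sin((1−f)δ)/sin δ ≈ 1.013, b = sin(fδ)/sin δ ≈ 1.013.
p = a·p₁ + b·p₂ ≈ (0.116, 0.935, 0.336); φ = arcsin(p_z) ≈ 19.63°, λ = atan2(p_y, p_x) ≈ 82.93°.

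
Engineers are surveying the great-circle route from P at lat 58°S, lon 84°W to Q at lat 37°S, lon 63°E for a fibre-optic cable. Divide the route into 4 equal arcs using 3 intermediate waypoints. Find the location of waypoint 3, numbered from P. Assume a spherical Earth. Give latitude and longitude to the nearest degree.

Write both endpoints as unit vectors p₁, p₂ with components (cos φ cos λ, cos φ sin λ, sin φ).
The central angle between the endpoints is δ = arccos(p₁·p₂) ≈ 1.415 rad (81.1°).
Interpolate at f = 3/4 with slerp weights a = sin((1−f)δ)/sin δ ≈ 0.351, b = sin(fδ)/sin δ ≈ 0.884.
p = a·p₁ + b·p₂ ≈ (0.340, 0.444, -0.829); φ = arcsin(p_z) ≈ -56.01°, λ = atan2(p_y, p_x) ≈ 52.57°.

≈ lat 56°S, lon 53°E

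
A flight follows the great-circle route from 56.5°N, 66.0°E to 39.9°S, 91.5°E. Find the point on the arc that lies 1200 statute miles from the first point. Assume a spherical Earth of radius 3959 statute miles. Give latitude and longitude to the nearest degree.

The haversine formula gives a central angle δ ≈ 1.724 rad (98.8°) between the endpoints. The total great-circle distance is δ·R ≈ 1.724 × 3959 ≈ 6826 mi, so the target fraction is f = 1200/6826 ≈ 0.176.
Interpolate at f ≈ 0.176 with slerp weights a = sin((1−f)δ)/sin δ ≈ 1.001, b = sin(fδ)/sin δ ≈ 0.302.
p = a·p₁ + b·p₂ ≈ (0.219, 0.736, 0.641); φ = arcsin(p_z) ≈ 39.84°, λ = atan2(p_y, p_x) ≈ 73.46°.

≈ 40°N, 73°E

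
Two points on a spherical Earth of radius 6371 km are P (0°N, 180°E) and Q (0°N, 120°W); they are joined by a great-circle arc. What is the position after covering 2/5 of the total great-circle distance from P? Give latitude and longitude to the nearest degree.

From cos δ = sin φ₁ sin φ₂ + cos φ₁ cos φ₂ cos Δλ, the central angle is δ ≈ 1.047 rad (60.0°).
Interpolate at f = 2/5 with slerp weights a = sin((1−f)δ)/sin δ ≈ 0.679, b = sin(fδ)/sin δ ≈ 0.470.
p = a·p₁ + b·p₂ ≈ (-0.914, -0.407, 0.000); φ = arcsin(p_z) ≈ 0.00°, λ = atan2(p_y, p_x) ≈ -156.00°.

≈ (0°N, 156°W)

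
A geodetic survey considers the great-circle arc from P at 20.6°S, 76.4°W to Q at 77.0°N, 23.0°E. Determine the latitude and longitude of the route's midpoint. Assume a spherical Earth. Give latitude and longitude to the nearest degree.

The haversine formula gives a central angle δ ≈ 1.958 rad (112.2°) between the endpoints.
Interpolate at f = 1/2 with slerp weights a = sin((1−f)δ)/sin δ ≈ 0.896, b = sin(fδ)/sin δ ≈ 0.896.
p = a·p₁ + b·p₂ ≈ (0.383, -0.736, 0.558); φ = arcsin(p_z) ≈ 33.90°, λ = atan2(p_y, p_x) ≈ -62.54°.

≈ 34°N, 63°W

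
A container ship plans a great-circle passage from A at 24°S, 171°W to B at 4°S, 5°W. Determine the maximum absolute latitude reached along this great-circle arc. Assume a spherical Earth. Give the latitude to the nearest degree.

The great circle lies in the plane with unit normal n̂ = (p₁ × p₂)/|p₁ × p₂|.
Here n̂_z ≈ +0.426; the vertex latitude is φ_max = arccos|n̂_z| ≈ 64.8°.
Check via Clairaut: cos φ_max = |cos φ₁| · sin C = cos(24.0°)·sin(152.2°) ≈ 0.426, again giving ≈ 64.8°.

≈ 65°S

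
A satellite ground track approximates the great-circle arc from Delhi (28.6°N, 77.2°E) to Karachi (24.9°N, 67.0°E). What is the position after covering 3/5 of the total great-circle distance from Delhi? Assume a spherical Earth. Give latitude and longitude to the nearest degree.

The haversine formula gives a central angle δ ≈ 0.172 rad (9.8°) between the endpoints.
Interpolate at f = 3/5 with slerp weights a = sin((1−f)δ)/sin δ ≈ 0.402, b = sin(fδ)/sin δ ≈ 0.602.
p = a·p₁ + b·p₂ ≈ (0.291, 0.846, 0.446); φ = arcsin(p_z) ≈ 26.47°, λ = atan2(p_y, p_x) ≈ 71.00°.

≈ (26°N, 71°E)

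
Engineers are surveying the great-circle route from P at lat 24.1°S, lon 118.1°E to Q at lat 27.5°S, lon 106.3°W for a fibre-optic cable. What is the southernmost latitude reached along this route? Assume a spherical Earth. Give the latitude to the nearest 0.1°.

≈ 52.0°S

The great circle lies in the plane with unit normal n̂ = (p₁ × p₂)/|p₁ × p₂|.
Here n̂_z ≈ +0.615; the vertex latitude is φ_max = arccos|n̂_z| ≈ 52.0°.
Check via Clairaut: cos φ_max = |cos φ₁| · sin C = cos(24.1°)·sin(137.6°) ≈ 0.615, again giving ≈ 52.0°.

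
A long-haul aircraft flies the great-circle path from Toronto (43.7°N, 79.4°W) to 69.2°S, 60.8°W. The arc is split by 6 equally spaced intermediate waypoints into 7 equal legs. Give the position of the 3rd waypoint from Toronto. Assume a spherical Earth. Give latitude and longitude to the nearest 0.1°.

Write both endpoints as unit vectors p₁, p₂ with components (cos φ cos λ, cos φ sin λ, sin φ).
The central angle between the endpoints is δ = arccos(p₁·p₂) ≈ 1.985 rad (113.7°).
Interpolate at f = 3/7 with slerp weights a = sin((1−f)δ)/sin δ ≈ 0.990, b = sin(fδ)/sin δ ≈ 0.821.
p = a·p₁ + b·p₂ ≈ (0.274, -0.958, -0.084); φ = arcsin(p_z) ≈ -4.80°, λ = atan2(p_y, p_x) ≈ -74.04°.

≈ 4.8°S, 74.0°W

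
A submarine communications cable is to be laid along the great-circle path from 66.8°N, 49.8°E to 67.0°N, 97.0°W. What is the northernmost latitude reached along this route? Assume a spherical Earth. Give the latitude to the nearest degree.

The great circle lies in the plane with unit normal n̂ = (p₁ × p₂)/|p₁ × p₂|.
Here n̂_z ≈ -0.121; the vertex latitude is φ_max = arccos|n̂_z| ≈ 83.1°.

≈ 83°N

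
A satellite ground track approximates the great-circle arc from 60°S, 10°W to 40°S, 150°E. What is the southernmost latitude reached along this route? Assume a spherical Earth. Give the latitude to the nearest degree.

The great circle lies in the plane with unit normal n̂ = (p₁ × p₂)/|p₁ × p₂|.
Here n̂_z ≈ +0.134; the vertex latitude is φ_max = arccos|n̂_z| ≈ 82.3°.
Check via Clairaut: cos φ_max = |cos φ₁| · sin C = cos(60.0°)·sin(164.5°) ≈ 0.134, again giving ≈ 82.3°.

≈ 82°S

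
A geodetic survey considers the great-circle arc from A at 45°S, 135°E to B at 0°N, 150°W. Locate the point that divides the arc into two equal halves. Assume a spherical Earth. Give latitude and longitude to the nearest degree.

Convert each endpoint to a unit vector on the sphere (x = cos φ cos λ, y = cos φ sin λ, z = sin φ).
The central angle between the endpoints is δ = arccos(p₁·p₂) ≈ 1.387 rad (79.5°).
Interpolate at f = 1/2 with slerp weights a = sin((1−f)δ)/sin δ ≈ 0.650, b = sin(fδ)/sin δ ≈ 0.650.
p = a·p₁ + b·p₂ ≈ (-0.888, 0.000, -0.460); φ = arcsin(p_z) ≈ -27.37°, λ = atan2(p_y, p_x) ≈ 180.00°.

≈ 27°S, 180°E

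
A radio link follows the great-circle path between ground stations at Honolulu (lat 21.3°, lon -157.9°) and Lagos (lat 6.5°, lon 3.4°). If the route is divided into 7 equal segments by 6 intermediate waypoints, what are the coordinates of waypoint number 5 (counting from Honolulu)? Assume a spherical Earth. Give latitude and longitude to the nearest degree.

Write both endpoints as unit vectors p₁, p₂ with components (cos φ cos λ, cos φ sin λ, sin φ).
The central angle between the endpoints is δ = arccos(p₁·p₂) ≈ 2.560 rad (146.7°).
Interpolate at f = 5/7 with slerp weights a = sin((1−f)δ)/sin δ ≈ 1.216, b = sin(fδ)/sin δ ≈ 1.761.
p = a·p₁ + b·p₂ ≈ (0.696, -0.323, 0.641); φ = arcsin(p_z) ≈ 39.88°, λ = atan2(p_y, p_x) ≈ -24.86°.

≈ lat 40°, lon -25°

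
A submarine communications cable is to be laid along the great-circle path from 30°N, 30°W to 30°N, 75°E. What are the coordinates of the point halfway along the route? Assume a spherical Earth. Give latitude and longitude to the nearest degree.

≈ 43°N, 23°E

The haversine formula gives a central angle δ ≈ 1.515 rad (86.8°) between the endpoints.
Interpolate at f = 1/2 with slerp weights a = sin((1−f)δ)/sin δ ≈ 0.688, b = sin(fδ)/sin δ ≈ 0.688.
p = a·p₁ + b·p₂ ≈ (0.670, 0.278, 0.688); φ = arcsin(p_z) ≈ 43.48°, λ = atan2(p_y, p_x) ≈ 22.50°.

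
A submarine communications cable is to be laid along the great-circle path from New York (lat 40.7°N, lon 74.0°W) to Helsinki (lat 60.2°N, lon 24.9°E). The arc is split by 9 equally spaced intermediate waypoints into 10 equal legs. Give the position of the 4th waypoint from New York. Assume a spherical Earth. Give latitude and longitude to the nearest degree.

≈ lat 58°N, lon 48°W

Write both endpoints as unit vectors p₁, p₂ with components (cos φ cos λ, cos φ sin λ, sin φ).
The central angle between the endpoints is δ = arccos(p₁·p₂) ≈ 1.038 rad (59.5°).
Interpolate at f = 4/10 with slerp weights a = sin((1−f)δ)/sin δ ≈ 0.677, b = sin(fδ)/sin δ ≈ 0.468.
p = a·p₁ + b·p₂ ≈ (0.353, -0.396, 0.848); φ = arcsin(p_z) ≈ 58.00°, λ = atan2(p_y, p_x) ≈ -48.28°.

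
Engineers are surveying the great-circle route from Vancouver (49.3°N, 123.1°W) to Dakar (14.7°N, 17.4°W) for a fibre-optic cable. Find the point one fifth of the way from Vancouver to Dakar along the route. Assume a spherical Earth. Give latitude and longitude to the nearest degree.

Write both endpoints as unit vectors p₁, p₂ with components (cos φ cos λ, cos φ sin λ, sin φ).
The central angle between the endpoints is δ = arccos(p₁·p₂) ≈ 1.549 rad (88.8°).
Interpolate at f = 1/5 with slerp weights a = sin((1−f)δ)/sin δ ≈ 0.946, b = sin(fδ)/sin δ ≈ 0.305.
p = a·p₁ + b·p₂ ≈ (-0.055, -0.605, 0.794); φ = arcsin(p_z) ≈ 52.60°, λ = atan2(p_y, p_x) ≈ -95.23°.

≈ 53°N, 95°W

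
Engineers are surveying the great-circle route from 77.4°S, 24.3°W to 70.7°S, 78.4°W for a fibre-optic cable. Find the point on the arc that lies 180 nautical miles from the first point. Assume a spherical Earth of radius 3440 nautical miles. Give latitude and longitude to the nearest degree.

≈ 77°S, 38°W

Write both endpoints as unit vectors p₁, p₂ with components (cos φ cos λ, cos φ sin λ, sin φ).
The central angle between the endpoints is δ = arccos(p₁·p₂) ≈ 0.272 rad (15.6°). The total great-circle distance is δ·R ≈ 0.272 × 3440 ≈ 934 nmi, so the target fraction is f = 180/934 ≈ 0.193.
Interpolate at f ≈ 0.193 with slerp weights a = sin((1−f)δ)/sin δ ≈ 0.811, b = sin(fδ)/sin δ ≈ 0.195.
p = a·p₁ + b·p₂ ≈ (0.174, -0.136, -0.975); φ = arcsin(p_z) ≈ -77.24°, λ = atan2(p_y, p_x) ≈ -37.97°.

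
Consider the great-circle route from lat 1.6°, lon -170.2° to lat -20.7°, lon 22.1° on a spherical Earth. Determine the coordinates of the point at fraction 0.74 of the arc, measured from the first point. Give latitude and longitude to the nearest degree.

≈ lat -51°, lon 57°

Write both endpoints as unit vectors p₁, p₂ with components (cos φ cos λ, cos φ sin λ, sin φ).
The central angle between the endpoints is δ = arccos(p₁·p₂) ≈ 2.748 rad (157.4°).
Interpolate at f = 0.74 with slerp weights a = sin((1−f)δ)/sin δ ≈ 1.708, b = sin(fδ)/sin δ ≈ 2.333.
p = a·p₁ + b·p₂ ≈ (0.339, 0.530, -0.777); φ = arcsin(p_z) ≈ -50.97°, λ = atan2(p_y, p_x) ≈ 57.38°.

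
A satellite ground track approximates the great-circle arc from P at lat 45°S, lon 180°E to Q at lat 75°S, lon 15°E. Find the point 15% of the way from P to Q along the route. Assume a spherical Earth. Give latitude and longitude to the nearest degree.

≈ lat 54°S, lon 179°E

The haversine formula gives a central angle δ ≈ 1.040 rad (59.6°) between the endpoints.
Interpolate at f = 0.15 with slerp weights a = sin((1−f)δ)/sin δ ≈ 0.897, b = sin(fδ)/sin δ ≈ 0.180.
p = a·p₁ + b·p₂ ≈ (-0.589, 0.012, -0.808); φ = arcsin(p_z) ≈ -53.91°, λ = atan2(p_y, p_x) ≈ 178.83°.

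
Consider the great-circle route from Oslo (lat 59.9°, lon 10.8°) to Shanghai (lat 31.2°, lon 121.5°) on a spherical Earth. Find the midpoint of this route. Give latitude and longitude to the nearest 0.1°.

≈ lat 59.2°, lon 86.8°

Convert each endpoint to a unit vector on the sphere (x = cos φ cos λ, y = cos φ sin λ, z = sin φ).
The central angle between the endpoints is δ = arccos(p₁·p₂) ≈ 1.270 rad (72.8°).
Interpolate at f = 1/2 with slerp weights a = sin((1−f)δ)/sin δ ≈ 0.621, b = sin(fδ)/sin δ ≈ 0.621.
p = a·p₁ + b·p₂ ≈ (0.028, 0.511, 0.859); φ = arcsin(p_z) ≈ 59.20°, λ = atan2(p_y, p_x) ≈ 86.82°.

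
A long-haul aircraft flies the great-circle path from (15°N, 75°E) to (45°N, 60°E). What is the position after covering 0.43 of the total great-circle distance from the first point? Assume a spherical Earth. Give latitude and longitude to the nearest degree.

From cos δ = sin φ₁ sin φ₂ + cos φ₁ cos φ₂ cos Δλ, the central angle is δ ≈ 0.568 rad (32.6°).
Interpolate at f = 0.43 with slerp weights a = sin((1−f)δ)/sin δ ≈ 0.591, b = sin(fδ)/sin δ ≈ 0.450.
p = a·p₁ + b·p₂ ≈ (0.307, 0.827, 0.471); φ = arcsin(p_z) ≈ 28.10°, λ = atan2(p_y, p_x) ≈ 69.65°.

≈ (28°N, 70°E)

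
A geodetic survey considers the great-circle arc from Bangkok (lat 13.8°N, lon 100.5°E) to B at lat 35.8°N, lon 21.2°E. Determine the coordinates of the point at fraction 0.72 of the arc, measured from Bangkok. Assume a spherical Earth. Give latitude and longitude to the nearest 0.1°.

Convert each endpoint to a unit vector on the sphere (x = cos φ cos λ, y = cos φ sin λ, z = sin φ).
The central angle between the endpoints is δ = arccos(p₁·p₂) ≈ 1.281 rad (73.4°).
Interpolate at f = 0.72 with slerp weights a = sin((1−f)δ)/sin δ ≈ 0.366, b = sin(fδ)/sin δ ≈ 0.832.
p = a·p₁ + b·p₂ ≈ (0.564, 0.594, 0.574); φ = arcsin(p_z) ≈ 35.02°, λ = atan2(p_y, p_x) ≈ 46.47°.

≈ lat 35.0°N, lon 46.5°E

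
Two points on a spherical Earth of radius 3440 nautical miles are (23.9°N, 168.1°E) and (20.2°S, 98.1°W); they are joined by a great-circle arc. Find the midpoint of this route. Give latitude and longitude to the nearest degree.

Write both endpoints as unit vectors p₁, p₂ with components (cos φ cos λ, cos φ sin λ, sin φ).
The central angle between the endpoints is δ = arccos(p₁·p₂) ≈ 1.769 rad (101.3°).
Interpolate at f = 1/2 with slerp weights a = sin((1−f)δ)/sin δ ≈ 0.789, b = sin(fδ)/sin δ ≈ 0.789.
p = a·p₁ + b·p₂ ≈ (-0.810, -0.584, 0.047); φ = arcsin(p_z) ≈ 2.71°, λ = atan2(p_y, p_x) ≈ -144.20°.

≈ (3°N, 144°W)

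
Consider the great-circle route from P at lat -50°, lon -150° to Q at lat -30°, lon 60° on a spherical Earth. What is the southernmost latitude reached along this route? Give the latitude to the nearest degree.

≈ -74°

The great circle lies in the plane with unit normal n̂ = (p₁ × p₂)/|p₁ × p₂|.
Here n̂_z ≈ -0.280; the vertex latitude is φ_max = arccos|n̂_z| ≈ 73.8°.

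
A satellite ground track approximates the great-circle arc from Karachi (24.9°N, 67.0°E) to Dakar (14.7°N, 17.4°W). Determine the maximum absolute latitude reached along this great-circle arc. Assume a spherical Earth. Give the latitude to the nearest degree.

The great circle lies in the plane with unit normal n̂ = (p₁ × p₂)/|p₁ × p₂|.
Here n̂_z ≈ -0.890; the vertex latitude is φ_max = arccos|n̂_z| ≈ 27.2°.
Check via Clairaut: cos φ_max = |cos φ₁| · sin C = cos(24.9°)·sin(78.8°) ≈ 0.890, again giving ≈ 27.2°.

≈ 27°N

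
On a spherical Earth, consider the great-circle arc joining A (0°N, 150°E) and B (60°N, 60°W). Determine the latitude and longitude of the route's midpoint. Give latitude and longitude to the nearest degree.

≈ (54°N, 174°E)

Convert each endpoint to a unit vector on the sphere (x = cos φ cos λ, y = cos φ sin λ, z = sin φ).
The central angle between the endpoints is δ = arccos(p₁·p₂) ≈ 2.019 rad (115.7°).
Interpolate at f = 1/2 with slerp weights a = sin((1−f)δ)/sin δ ≈ 0.939, b = sin(fδ)/sin δ ≈ 0.939.
p = a·p₁ + b·p₂ ≈ (-0.578, 0.063, 0.813); φ = arcsin(p_z) ≈ 54.42°, λ = atan2(p_y, p_x) ≈ 173.79°.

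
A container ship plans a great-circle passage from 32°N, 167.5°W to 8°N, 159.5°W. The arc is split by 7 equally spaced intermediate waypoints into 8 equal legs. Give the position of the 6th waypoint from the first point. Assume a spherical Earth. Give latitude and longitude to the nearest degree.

Convert each endpoint to a unit vector on the sphere (x = cos φ cos λ, y = cos φ sin λ, z = sin φ).
The central angle between the endpoints is δ = arccos(p₁·p₂) ≈ 0.439 rad (25.1°).
Interpolate at f = 6/8 with slerp weights a = sin((1−f)δ)/sin δ ≈ 0.258, b = sin(fδ)/sin δ ≈ 0.761.
p = a·p₁ + b·p₂ ≈ (-0.919, -0.311, 0.242); φ = arcsin(p_z) ≈ 14.03°, λ = atan2(p_y, p_x) ≈ -161.30°.

≈ 14°N, 161°W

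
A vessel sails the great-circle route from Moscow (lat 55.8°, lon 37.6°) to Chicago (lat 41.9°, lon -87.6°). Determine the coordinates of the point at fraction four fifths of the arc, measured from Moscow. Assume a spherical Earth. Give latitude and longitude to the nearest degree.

≈ lat 54°, lon -76°

The haversine formula gives a central angle δ ≈ 1.254 rad (71.9°) between the endpoints.
Interpolate at f = 4/5 with slerp weights a = sin((1−f)δ)/sin δ ≈ 0.261, b = sin(fδ)/sin δ ≈ 0.887.
p = a·p₁ + b·p₂ ≈ (0.144, -0.570, 0.809); φ = arcsin(p_z) ≈ 53.97°, λ = atan2(p_y, p_x) ≈ -75.83°.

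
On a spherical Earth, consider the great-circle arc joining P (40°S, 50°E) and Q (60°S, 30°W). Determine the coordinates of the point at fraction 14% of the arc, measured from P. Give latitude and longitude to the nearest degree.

Write both endpoints as unit vectors p₁, p₂ with components (cos φ cos λ, cos φ sin λ, sin φ).
The central angle between the endpoints is δ = arccos(p₁·p₂) ≈ 0.898 rad (51.5°).
Interpolate at f = 0.14 with slerp weights a = sin((1−f)δ)/sin δ ≈ 0.892, b = sin(fδ)/sin δ ≈ 0.160.
p = a·p₁ + b·p₂ ≈ (0.509, 0.483, -0.712); φ = arcsin(p_z) ≈ -45.43°, λ = atan2(p_y, p_x) ≈ 43.54°.

≈ (45°S, 44°E)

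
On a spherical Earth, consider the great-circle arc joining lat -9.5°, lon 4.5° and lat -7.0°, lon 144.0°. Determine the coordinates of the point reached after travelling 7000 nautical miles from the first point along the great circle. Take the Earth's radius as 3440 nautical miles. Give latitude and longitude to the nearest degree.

Convert each endpoint to a unit vector on the sphere (x = cos φ cos λ, y = cos φ sin λ, z = sin φ).
The central angle between the endpoints is δ = arccos(p₁·p₂) ≈ 2.381 rad (136.4°). The total great-circle distance is δ·R ≈ 2.381 × 3440 ≈ 8190 nmi, so the target fraction is f = 7000/8190 ≈ 0.855.
Interpolate at f ≈ 0.855 with slerp weights a = sin((1−f)δ)/sin δ ≈ 0.492, b = sin(fδ)/sin δ ≈ 1.297.
p = a·p₁ + b·p₂ ≈ (-0.558, 0.795, -0.239); φ = arcsin(p_z) ≈ -13.84°, λ = atan2(p_y, p_x) ≈ 125.07°.

≈ lat -14°, lon 125°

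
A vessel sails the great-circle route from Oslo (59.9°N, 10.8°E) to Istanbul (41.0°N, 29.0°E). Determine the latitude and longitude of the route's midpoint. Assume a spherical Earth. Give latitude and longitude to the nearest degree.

Write both endpoints as unit vectors p₁, p₂ with components (cos φ cos λ, cos φ sin λ, sin φ).
The central angle between the endpoints is δ = arccos(p₁·p₂) ≈ 0.384 rad (22.0°).
Interpolate at f = 1/2 with slerp weights a = sin((1−f)δ)/sin δ ≈ 0.509, b = sin(fδ)/sin δ ≈ 0.509.
p = a·p₁ + b·p₂ ≈ (0.587, 0.234, 0.775); φ = arcsin(p_z) ≈ 50.79°, λ = atan2(p_y, p_x) ≈ 21.75°.

≈ 51°N, 22°E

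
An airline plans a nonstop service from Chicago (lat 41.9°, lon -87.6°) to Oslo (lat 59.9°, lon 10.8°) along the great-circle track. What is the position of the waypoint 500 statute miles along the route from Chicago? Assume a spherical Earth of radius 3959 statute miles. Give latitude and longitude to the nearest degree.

≈ lat 48°, lon -81°

Convert each endpoint to a unit vector on the sphere (x = cos φ cos λ, y = cos φ sin λ, z = sin φ).
The central angle between the endpoints is δ = arccos(p₁·p₂) ≈ 1.020 rad (58.4°). The total great-circle distance is δ·R ≈ 1.020 × 3959 ≈ 4039 mi, so the target fraction is f = 500/4039 ≈ 0.124.
Interpolate at f ≈ 0.124 with slerp weights a = sin((1−f)δ)/sin δ ≈ 0.915, b = sin(fδ)/sin δ ≈ 0.148.
p = a·p₁ + b·p₂ ≈ (0.101, -0.666, 0.739); φ = arcsin(p_z) ≈ 47.62°, λ = atan2(p_y, p_x) ≈ -81.35°.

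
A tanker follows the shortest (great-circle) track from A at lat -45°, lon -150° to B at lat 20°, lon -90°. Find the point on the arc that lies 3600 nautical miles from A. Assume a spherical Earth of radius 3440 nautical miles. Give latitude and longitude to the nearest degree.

≈ lat 0°, lon -105°

Write both endpoints as unit vectors p₁, p₂ with components (cos φ cos λ, cos φ sin λ, sin φ).
The central angle between the endpoints is δ = arccos(p₁·p₂) ≈ 1.480 rad (84.8°). The total great-circle distance is δ·R ≈ 1.480 × 3440 ≈ 5092 nmi, so the target fraction is f = 3600/5092 ≈ 0.707.
Interpolate at f ≈ 0.707 with slerp weights a = sin((1−f)δ)/sin δ ≈ 0.422, b = sin(fδ)/sin δ ≈ 0.869.
p = a·p₁ + b·p₂ ≈ (-0.258, -0.966, -0.001); φ = arcsin(p_z) ≈ -0.06°, λ = atan2(p_y, p_x) ≈ -104.98°.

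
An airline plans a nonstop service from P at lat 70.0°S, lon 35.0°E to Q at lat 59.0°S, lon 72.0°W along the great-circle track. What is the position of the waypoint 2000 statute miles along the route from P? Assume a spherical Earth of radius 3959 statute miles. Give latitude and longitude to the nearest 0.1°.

≈ lat 68.7°S, lon 55.3°W

The haversine formula gives a central angle δ ≈ 0.717 rad (41.1°) between the endpoints. The total great-circle distance is δ·R ≈ 0.717 × 3959 ≈ 2837 mi, so the target fraction is f = 2000/2837 ≈ 0.705.
Interpolate at f ≈ 0.705 with slerp weights a = sin((1−f)δ)/sin δ ≈ 0.320, b = sin(fδ)/sin δ ≈ 0.737.
p = a·p₁ + b·p₂ ≈ (0.207, -0.298, -0.932); φ = arcsin(p_z) ≈ -68.72°, λ = atan2(p_y, p_x) ≈ -55.26°.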